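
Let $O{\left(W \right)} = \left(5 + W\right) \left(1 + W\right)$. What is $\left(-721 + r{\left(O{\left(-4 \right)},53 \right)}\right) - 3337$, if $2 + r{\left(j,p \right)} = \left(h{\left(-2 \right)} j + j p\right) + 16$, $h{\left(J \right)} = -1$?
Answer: $-4200$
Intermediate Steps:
$O{\left(W \right)} = \left(1 + W\right) \left(5 + W\right)$
$r{\left(j,p \right)} = 14 - j + j p$ ($r{\left(j,p \right)} = -2 + \left(\left(- j + j p\right) + 16\right) = -2 + \left(16 - j + j p\right) = 14 - j + j p$)
$\left(-721 + r{\left(O{\left(-4 \right)},53 \right)}\right) - 3337 = \left(-721 + \left(14 - \left(5 + \left(-4\right)^{2} + 6 \left(-4\right)\right) + \left(5 + \left(-4\right)^{2} + 6 \left(-4\right)\right) 53\right)\right) - 3337 = \left(-721 + \left(14 - \left(5 + 16 - 24\right) + \left(5 + 16 - 24\right) 53\right)\right) - 3337 = \left(-721 - 142\right) - 3337 = -863 - 3337 = -4200$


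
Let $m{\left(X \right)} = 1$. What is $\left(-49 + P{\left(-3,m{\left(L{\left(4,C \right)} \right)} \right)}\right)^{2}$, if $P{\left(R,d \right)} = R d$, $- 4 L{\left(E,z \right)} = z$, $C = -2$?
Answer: $2704$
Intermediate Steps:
$L{\left(E,z \right)} = - \frac{z}{4}$
$\left(-49 + P{\left(-3,m{\left(L{\left(4,C \right)} \right)} \right)}\right)^{2} = \left(-49 - 3\right)^{2} = \left(-52\right)^{2} = 2704$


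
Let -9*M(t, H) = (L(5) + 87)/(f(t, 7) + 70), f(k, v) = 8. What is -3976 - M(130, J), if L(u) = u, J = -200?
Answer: -1395530/351 ≈ -3975.9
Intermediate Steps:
M(t, H) = -46/351 (M(t, H) = -(5 + 87)/(9*(8 + 70)) = -92/(9*78) = -⅑*46/39 = -46/351)
-3976 - M(130, J) = -3976 - 1*(-46/351) = -3976 + 46/351 = -1395530/351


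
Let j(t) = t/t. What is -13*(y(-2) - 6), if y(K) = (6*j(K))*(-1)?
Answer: 156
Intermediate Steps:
j(t) = 1
y(K) = -6 (y(K) = (6*1)*(-1) = 6*(-1) = -6)
-13*(y(-2) - 6) = -13*(-6 - 6) = -13*(-12) = 156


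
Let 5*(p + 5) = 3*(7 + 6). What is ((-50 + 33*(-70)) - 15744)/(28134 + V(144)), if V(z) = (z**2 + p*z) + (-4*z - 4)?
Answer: -45260/121733 ≈ -0.37180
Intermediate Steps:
p = 14/5 (p = -5 + (3*(7 + 6))/5 = -5 + (3*13)/5 = -5 + (1/5)*39 = -5 + 39/5 = 14/5 ≈ 2.8000)
V(z) = -4 + z**2 - 6*z/5 (V(z) = (z**2 + 14*z/5) + (-4*z - 4) = (z**2 + 14*z/5) + (-4 - 4*z) = -4 + z**2 - 6*z/5)
((-50 + 33*(-70)) - 15744)/(28134 + V(144)) = ((-50 + 33*(-70)) - 15744)/(28134 + (-4 + 144**2 - 6/5*144)) = ((-50 - 2310) - 15744)/(28134 + (-4 + 20736 - 864/5)) = (-2360 - 15744)/(28134 + 102796/5) = -18104/243466/5 = -18104*5/243466 = -45260/121733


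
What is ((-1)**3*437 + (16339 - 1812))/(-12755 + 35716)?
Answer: 14090/22961 ≈ 0.61365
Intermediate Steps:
((-1)**3*437 + (16339 - 1812))/(-12755 + 35716) = (-1*437 + 14527)/22961 = (-437 + 14527)*(1/22961) = 14090*(1/22961) = 14090/22961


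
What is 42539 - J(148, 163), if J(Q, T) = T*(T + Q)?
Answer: -8154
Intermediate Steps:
J(Q, T) = T*(Q + T)
42539 - J(148, 163) = 42539 - 163*(148 + 163) = 42539 - 163*311 = 42539 - 1*50693 = 42539 - 50693 = -8154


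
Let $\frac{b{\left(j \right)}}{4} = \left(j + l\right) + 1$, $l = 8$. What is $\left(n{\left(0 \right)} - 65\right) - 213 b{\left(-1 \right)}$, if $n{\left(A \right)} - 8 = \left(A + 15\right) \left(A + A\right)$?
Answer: $-6873$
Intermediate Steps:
$b{\left(j \right)} = 36 + 4 j$ ($b{\left(j \right)} = 4 \left(\left(j + 8\right) + 1\right) = 4 \left(\left(8 + j\right) + 1\right) = 4 \left(9 + j\right) = 36 + 4 j$)
$n{\left(A \right)} = 8 + 2 A \left(15 + A\right)$ ($n{\left(A \right)} = 8 + \left(A + 15\right) \left(A + A\right) = 8 + \left(15 + A\right) 2 A = 8 + 2 A \left(15 + A\right)$)
$\left(n{\left(0 \right)} - 65\right) - 213 b{\left(-1 \right)} = \left(\left(8 + 2 \cdot 0^{2} + 30 \cdot 0\right) - 65\right) - 213 \left(36 + 4 \left(-1\right)\right) = \left(\left(8 + 2 \cdot 0 + 0\right) - 65\right) - 213 \left(36 - 4\right) = \left(\left(8 + 0 + 0\right) - 65\right) - 6816 = \left(8 - 65\right) - 6816 = -57 - 6816 = -6873$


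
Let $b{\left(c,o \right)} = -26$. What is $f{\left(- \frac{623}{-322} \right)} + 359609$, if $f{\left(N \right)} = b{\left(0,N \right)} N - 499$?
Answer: $\frac{8258373}{23} \approx 3.5906 \cdot 10^{5}$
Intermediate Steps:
$f{\left(N \right)} = -499 - 26 N$ ($f{\left(N \right)} = - 26 N - 499 = -499 - 26 N$)
$f{\left(- \frac{623}{-322} \right)} + 359609 = \left(-499 - 26 \left(- \frac{623}{-322}\right)\right) + 359609 = \left(-499 - 26 \left(\left(-623\right) \left(- \frac{1}{322}\right)\right)\right) + 359609 = \left(-499 - \frac{1157}{23}\right) + 359609 = - \frac{12634}{23} + 359609 = \frac{8258373}{23}$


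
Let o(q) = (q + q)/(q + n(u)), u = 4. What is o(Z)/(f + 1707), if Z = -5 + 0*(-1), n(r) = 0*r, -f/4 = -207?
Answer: 2/2535 ≈ 0.00078896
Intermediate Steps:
f = 828 (f = -4*(-207) = 828)
n(r) = 0
Z = -5 (Z = -5 + 0 = -5)
o(q) = 2 (o(q) = (q + q)/(q + 0) = (2*q)/q = 2)
o(Z)/(f + 1707) = 2/(828 + 1707) = 2/2535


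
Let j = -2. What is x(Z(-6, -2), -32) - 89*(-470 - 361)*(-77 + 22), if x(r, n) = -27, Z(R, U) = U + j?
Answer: -4067772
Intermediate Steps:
Z(R, U) = -2 + U (Z(R, U) = U - 2 = -2 + U)
x(Z(-6, -2), -32) - 89*(-470 - 361)*(-77 + 22) = -27 - 89*(-470 - 361)*(-77 + 22) = -27 - (-73959)*(-55) = -27 - 89*45705 = -27 - 4067745 = -4067772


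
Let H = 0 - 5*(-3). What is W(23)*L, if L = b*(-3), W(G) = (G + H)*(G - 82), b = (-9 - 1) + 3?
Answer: -47082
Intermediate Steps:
H = 15 (H = 0 + 15 = 15)
b = -7 (b = -10 + 3 = -7)
W(G) = (-82 + G)*(15 + G) (W(G) = (G + 15)*(G - 82) = (15 + G)*(-82 + G) = (-82 + G)*(15 + G))
L = 21 (L = -7*(-3) = 21)
W(23)*L = (-1230 + 23² - 67*23)*21 = (-1230 + 529 - 1541)*21 = -2242*21 = -47082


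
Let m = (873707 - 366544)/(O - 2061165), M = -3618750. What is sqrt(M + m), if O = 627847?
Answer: 29*I*sqrt(8839907844165674)/1433318 ≈ 1902.3*I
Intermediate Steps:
m = -507163/1433318 (m = (873707 - 366544)/(627847 - 2061165) = 507163/(-1433318) = 507163*(-1/1433318) = -507163/1433318 ≈ -0.35384)
sqrt(M + m) = sqrt(-3618750 - 507163/1433318) = sqrt(-5186820019663/1433318) = 29*I*sqrt(8839907844165674)/1433318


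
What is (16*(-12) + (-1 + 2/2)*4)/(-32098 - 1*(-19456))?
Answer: 32/2107 ≈ 0.015187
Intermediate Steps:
(16*(-12) + (-1 + 2/2)*4)/(-32098 - 1*(-19456)) = (-192 + (-1 + 2*(1/2))*4)/(-32098 + 19456) = (-192 + (-1 + 1)*4)/(-12642) = (-192 + 0*4)*(-1/12642) = (-192 + 0)*(-1/12642) = -192*(-1/12642) = 32/2107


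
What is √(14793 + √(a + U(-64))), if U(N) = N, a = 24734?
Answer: √(14793 + √24670) ≈ 122.27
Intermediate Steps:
√(14793 + √(a + U(-64))) = √(14793 + √(24734 - 64)) = √(14793 + √24670)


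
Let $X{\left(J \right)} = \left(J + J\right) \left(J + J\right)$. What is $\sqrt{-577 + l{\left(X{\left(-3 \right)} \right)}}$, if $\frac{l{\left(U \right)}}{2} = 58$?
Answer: $i \sqrt{461} \approx 21.471 i$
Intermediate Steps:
$X{\left(J \right)} = 4 J^{2}$ ($X{\left(J \right)} = 2 J 2 J = 4 J^{2}$)
$l{\left(U \right)} = 116$ ($l{\left(U \right)} = 2 \cdot 58 = 116$)
$\sqrt{-577 + l{\left(X{\left(-3 \right)} \right)}} = \sqrt{-577 + 116} = \sqrt{-461} = i \sqrt{461}$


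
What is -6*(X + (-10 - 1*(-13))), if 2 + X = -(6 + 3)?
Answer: 48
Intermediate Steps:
X = -11 (X = -2 - (6 + 3) = -2 - 1*9 = -2 - 9 = -11)
-6*(X + (-10 - 1*(-13))) = -6*(-11 + (-10 - 1*(-13))) = -6*(-11 + (-10 + 13)) = -6*(-11 + 3) = -6*(-8) = 48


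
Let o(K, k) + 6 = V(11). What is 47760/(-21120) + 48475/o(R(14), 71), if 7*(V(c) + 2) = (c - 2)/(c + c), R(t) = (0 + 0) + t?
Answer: -657176577/107624 ≈ -6106.2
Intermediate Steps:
R(t) = t (R(t) = 0 + t = t)
V(c) = -2 + (-2 + c)/(14*c) (V(c) = -2 + ((c - 2)/(c + c))/7 = -2 + ((-2 + c)/((2*c)))/7 = -2 + ((-2 + c)*(1/(2*c)))/7 = -2 + ((-2 + c)/(2*c))/7 = -2 + (-2 + c)/(14*c))
o(K, k) = -1223/154 (o(K, k) = -6 + (1/14)*(-2 - 27*11)/11 = -6 + (1/14)*(1/11)*(-2 - 297) = -6 + (1/14)*(1/11)*(-299) = -6 - 299/154 = -1223/154)
47760/(-21120) + 48475/o(R(14), 71) = 47760/(-21120) + 48475/(-1223/154) = 47760*(-1/21120) + 48475*(-154/1223) = -199/88 - 7465150/1223 = -657176577/107624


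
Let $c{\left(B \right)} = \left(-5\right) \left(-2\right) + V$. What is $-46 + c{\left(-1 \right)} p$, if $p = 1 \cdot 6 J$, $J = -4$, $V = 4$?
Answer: $-382$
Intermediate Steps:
$c{\left(B \right)} = 14$ ($c{\left(B \right)} = \left(-5\right) \left(-2\right) + 4 = 10 + 4 = 14$)
$p = -24$ ($p = 1 \cdot 6 \left(-4\right) = 6 \left(-4\right) = -24$)
$-46 + c{\left(-1 \right)} p = -46 + 14 \left(-24\right) = -46 - 336 = -382$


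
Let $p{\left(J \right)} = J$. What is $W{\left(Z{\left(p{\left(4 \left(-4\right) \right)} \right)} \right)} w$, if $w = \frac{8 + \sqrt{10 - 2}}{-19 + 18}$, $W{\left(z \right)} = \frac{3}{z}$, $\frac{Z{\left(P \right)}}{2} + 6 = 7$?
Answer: $-12 - 3 \sqrt{2} \approx -16.243$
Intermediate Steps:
$Z{\left(P \right)} = 2$ ($Z{\left(P \right)} = -12 + 2 \cdot 7 = -12 + 14 = 2$)
$w = -8 - 2 \sqrt{2}$ ($w = \frac{8 + \sqrt{8}}{-1} = \left(8 + 2 \sqrt{2}\right) \left(-1\right) = -8 - 2 \sqrt{2} \approx -10.828$)
$W{\left(Z{\left(p{\left(4 \left(-4\right) \right)} \right)} \right)} w = \frac{3}{2} \left(-8 - 2 \sqrt{2}\right) = 3 \cdot \frac{1}{2} \left(-8 - 2 \sqrt{2}\right) = \frac{3 \left(-8 - 2 \sqrt{2}\right)}{2} = -12 - 3 \sqrt{2}$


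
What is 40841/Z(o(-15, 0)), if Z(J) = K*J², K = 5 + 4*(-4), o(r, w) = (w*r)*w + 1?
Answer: -40841/11 ≈ -3712.8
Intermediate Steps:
o(r, w) = 1 + r*w² (o(r, w) = (r*w)*w + 1 = r*w² + 1 = 1 + r*w²)
K = -11 (K = 5 - 16 = -11)
Z(J) = -11*J²
40841/Z(o(-15, 0)) = 40841/((-11*(1 - 15*0²)²)) = 40841/((-11*(1 - 15*0)²)) = 40841/((-11*(1 + 0)²)) = 40841/((-11*1²)) = 40841/((-11*1)) = 40841/(-11) = 40841*(-1/11) = -40841/11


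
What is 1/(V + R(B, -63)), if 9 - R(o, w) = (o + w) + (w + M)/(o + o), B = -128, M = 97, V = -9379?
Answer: -128/1174895 ≈ -0.00010895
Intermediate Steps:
R(o, w) = 9 - o - w - (97 + w)/(2*o) (R(o, w) = 9 - ((o + w) + (w + 97)/(o + o)) = 9 - ((o + w) + (97 + w)/((2*o))) = 9 - ((o + w) + (97 + w)*(1/(2*o))) = 9 - ((o + w) + (97 + w)/(2*o)) = 9 - (o + w + (97 + w)/(2*o)) = 9 + (-o - w - (97 + w)/(2*o)) = 9 - o - w - (97 + w)/(2*o))
1/(V + R(B, -63)) = 1/(-9379 + (9 - 1*(-128) - 1*(-63) - 97/2/(-128) - ½*(-63)/(-128))) = 1/(-9379 + (9 + 128 + 63 - 97/2*(-1/128) - ½*(-63)*(-1/128))) = 1/(-9379 + (9 + 128 + 63 + 97/256 - 63/256)) = 1/(-9379 + 25617/128) = 1/(-1174895/128) = -128/1174895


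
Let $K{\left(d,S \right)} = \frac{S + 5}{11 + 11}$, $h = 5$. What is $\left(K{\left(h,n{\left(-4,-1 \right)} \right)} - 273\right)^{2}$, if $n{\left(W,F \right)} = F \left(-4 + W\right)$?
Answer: $\frac{35916049}{484} \approx 74207.0$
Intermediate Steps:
$K{\left(d,S \right)} = \frac{5}{22} + \frac{S}{22}$ ($K{\left(d,S \right)} = \frac{5 + S}{22} = \left(5 + S\right) \frac{1}{22} = \frac{5}{22} + \frac{S}{22}$)
$\left(K{\left(h,n{\left(-4,-1 \right)} \right)} - 273\right)^{2} = \left(\left(\frac{5}{22} + \frac{\left(-1\right) \left(-4 - 4\right)}{22}\right) - 273\right)^{2} = \left(\left(\frac{5}{22} + \frac{\left(-1\right) \left(-8\right)}{22}\right) - 273\right)^{2} = \left(\left(\frac{5}{22} + \frac{1}{22} \cdot 8\right) - 273\right)^{2} = \left(\left(\frac{5}{22} + \frac{4}{11}\right) - 273\right)^{2} = \left(\frac{13}{22} - 273\right)^{2} = \left(- \frac{5993}{22}\right)^{2} = \frac{35916049}{484}$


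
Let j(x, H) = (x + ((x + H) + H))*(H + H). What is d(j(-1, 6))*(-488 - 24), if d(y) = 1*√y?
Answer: -1024*√30 ≈ -5608.7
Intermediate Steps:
j(x, H) = 2*H*(2*H + 2*x) (j(x, H) = (x + ((H + x) + H))*(2*H) = (x + (x + 2*H))*(2*H) = (2*H + 2*x)*(2*H) = 2*H*(2*H + 2*x))
d(y) = √y
d(j(-1, 6))*(-488 - 24) = √(4*6*(6 - 1))*(-488 - 24) = √(4*6*5)*(-512) = √120*(-512) = (2*√30)*(-512) = -1024*√30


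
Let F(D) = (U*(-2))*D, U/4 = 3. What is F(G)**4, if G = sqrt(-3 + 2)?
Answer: 331776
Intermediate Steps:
U = 12 (U = 4*3 = 12)
G = I (G = sqrt(-1) = I ≈ 1.0*I)
F(D) = -24*D (F(D) = (12*(-2))*D = -24*D)
F(G)**4 = (-24*I)**4 = 331776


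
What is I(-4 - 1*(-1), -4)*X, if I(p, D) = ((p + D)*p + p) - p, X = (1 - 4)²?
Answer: 189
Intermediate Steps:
X = 9 (X = (-3)² = 9)
I(p, D) = p*(D + p) (I(p, D) = ((D + p)*p + p) - p = (p*(D + p) + p) - p = (p + p*(D + p)) - p = p*(D + p))
I(-4 - 1*(-1), -4)*X = ((-4 - 1*(-1))*(-4 + (-4 - 1*(-1))))*9 = ((-4 + 1)*(-4 + (-4 + 1)))*9 = -3*(-4 - 3)*9 = -3*(-7)*9 = 21*9 = 189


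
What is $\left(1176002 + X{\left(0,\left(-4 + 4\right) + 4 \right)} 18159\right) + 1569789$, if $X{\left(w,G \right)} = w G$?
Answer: $2745791$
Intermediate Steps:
$X{\left(w,G \right)} = G w$
$\left(1176002 + X{\left(0,\left(-4 + 4\right) + 4 \right)} 18159\right) + 1569789 = \left(1176002 + \left(\left(-4 + 4\right) + 4\right) 0 \cdot 18159\right) + 1569789 = \left(1176002 + \left(0 + 4\right) 0 \cdot 18159\right) + 1569789 = \left(1176002 + 4 \cdot 0 \cdot 18159\right) + 1569789 = \left(1176002 + 0 \cdot 18159\right) + 1569789 = \left(1176002 + 0\right) + 1569789 = 1176002 + 1569789 = 2745791$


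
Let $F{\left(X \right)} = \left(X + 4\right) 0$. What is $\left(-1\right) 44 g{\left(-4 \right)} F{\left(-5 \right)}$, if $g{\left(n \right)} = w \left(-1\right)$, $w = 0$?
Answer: $0$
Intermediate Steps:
$F{\left(X \right)} = 0$ ($F{\left(X \right)} = \left(4 + X\right) 0 = 0$)
$g{\left(n \right)} = 0$ ($g{\left(n \right)} = 0 \left(-1\right) = 0$)
$\left(-1\right) 44 g{\left(-4 \right)} F{\left(-5 \right)} = \left(-1\right) 44 \cdot 0 \cdot 0 = \left(-44\right) 0 \cdot 0 = 0 \cdot 0 = 0$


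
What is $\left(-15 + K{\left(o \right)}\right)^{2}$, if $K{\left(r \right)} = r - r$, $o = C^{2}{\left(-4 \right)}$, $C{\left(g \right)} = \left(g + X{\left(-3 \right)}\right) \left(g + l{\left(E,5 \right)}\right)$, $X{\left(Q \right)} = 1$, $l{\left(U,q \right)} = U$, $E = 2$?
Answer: $225$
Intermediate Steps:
$C{\left(g \right)} = \left(1 + g\right) \left(2 + g\right)$ ($C{\left(g \right)} = \left(g + 1\right) \left(g + 2\right) = \left(1 + g\right) \left(2 + g\right)$)
$o = 36$ ($o = \left(2 + \left(-4\right)^{2} + 3 \left(-4\right)\right)^{2} = \left(2 + 16 - 12\right)^{2} = 6^{2} = 36$)
$K{\left(r \right)} = 0$
$\left(-15 + K{\left(o \right)}\right)^{2} = \left(-15 + 0\right)^{2} = \left(-15\right)^{2} = 225$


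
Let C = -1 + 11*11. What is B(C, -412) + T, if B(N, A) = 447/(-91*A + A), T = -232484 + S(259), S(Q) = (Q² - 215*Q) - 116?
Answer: -2734081291/12360 ≈ -2.2120e+5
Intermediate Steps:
S(Q) = -116 + Q² - 215*Q
C = 120 (C = -1 + 121 = 120)
T = -221204 (T = -232484 + (-116 + 259² - 215*259) = -232484 + (-116 + 67081 - 55685) = -232484 + 11280 = -221204)
B(N, A) = -149/(30*A) (B(N, A) = 447/((-90*A)) = 447*(-1/(90*A)) = -149/(30*A))
B(C, -412) + T = -149/30/(-412) - 221204 = -149/30*(-1/412) - 221204 = 149/12360 - 221204 = -2734081291/12360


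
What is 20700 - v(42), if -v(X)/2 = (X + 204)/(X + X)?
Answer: 144941/7 ≈ 20706.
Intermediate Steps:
v(X) = -(204 + X)/X (v(X) = -2*(X + 204)/(X + X) = -2*(204 + X)/(2*X) = -2*(204 + X)*1/(2*X) = -(204 + X)/X)
20700 - v(42) = 20700 - (-204 - 1*42)/42 = 20700 - (-204 - 42)/42 = 20700 - (-246)/42 = 20700 - 1*(-41/7) = 20700 + 41/7 = 144941/7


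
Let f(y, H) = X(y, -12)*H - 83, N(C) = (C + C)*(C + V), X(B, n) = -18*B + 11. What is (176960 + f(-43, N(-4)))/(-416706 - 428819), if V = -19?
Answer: -321317/845525 ≈ -0.38002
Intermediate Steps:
X(B, n) = 11 - 18*B
N(C) = 2*C*(-19 + C) (N(C) = (C + C)*(C - 19) = (2*C)*(-19 + C) = 2*C*(-19 + C))
f(y, H) = -83 + H*(11 - 18*y) (f(y, H) = (11 - 18*y)*H - 83 = H*(11 - 18*y) - 83 = -83 + H*(11 - 18*y))
(176960 + f(-43, N(-4)))/(-416706 - 428819) = (176960 + (-83 - 2*(-4)*(-19 - 4)*(-11 + 18*(-43))))/(-416706 - 428819) = (176960 + (-83 - 2*(-4)*(-23)*(-11 - 774)))/(-845525) = (176960 + (-83 - 1*184*(-785)))*(-1/845525) = (176960 + (-83 + 144440))*(-1/845525) = (176960 + 144357)*(-1/845525) = 321317*(-1/845525) = -321317/845525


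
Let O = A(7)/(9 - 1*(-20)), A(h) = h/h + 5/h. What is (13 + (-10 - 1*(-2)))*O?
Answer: 60/203 ≈ 0.29557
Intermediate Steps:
A(h) = 1 + 5/h
O = 12/203 (O = ((5 + 7)/7)/(9 - 1*(-20)) = ((1/7)*12)/(9 + 20) = (12/7)/29 = (12/7)*(1/29) = 12/203 ≈ 0.059113)
(13 + (-10 - 1*(-2)))*O = (13 + (-10 - 1*(-2)))*(12/203) = (13 + (-10 + 2))*(12/203) = (13 - 8)*(12/203) = 5*(12/203) = 60/203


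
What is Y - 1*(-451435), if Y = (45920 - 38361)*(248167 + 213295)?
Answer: 3488642693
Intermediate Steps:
Y = 3488191258 (Y = 7559*461462 = 3488191258)
Y - 1*(-451435) = 3488191258 - 1*(-451435) = 3488191258 + 451435 = 3488642693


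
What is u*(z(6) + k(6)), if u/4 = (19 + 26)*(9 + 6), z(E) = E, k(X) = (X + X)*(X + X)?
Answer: 405000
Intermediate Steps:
k(X) = 4*X² (k(X) = (2*X)*(2*X) = 4*X²)
u = 2700 (u = 4*((19 + 26)*(9 + 6)) = 4*(45*15) = 4*675 = 2700)
u*(z(6) + k(6)) = 2700*(6 + 4*6²) = 2700*(6 + 4*36) = 2700*(6 + 144) = 2700*150 = 405000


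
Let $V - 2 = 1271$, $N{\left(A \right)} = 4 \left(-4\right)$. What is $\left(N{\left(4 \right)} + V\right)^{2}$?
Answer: $1580049$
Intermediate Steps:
$N{\left(A \right)} = -16$
$V = 1273$ ($V = 2 + 1271 = 1273$)
$\left(N{\left(4 \right)} + V\right)^{2} = \left(-16 + 1273\right)^{2} = 1257^{2} = 1580049$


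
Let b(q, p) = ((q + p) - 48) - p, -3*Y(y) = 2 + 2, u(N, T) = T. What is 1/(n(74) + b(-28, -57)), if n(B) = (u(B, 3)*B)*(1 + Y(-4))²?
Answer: -3/154 ≈ -0.019481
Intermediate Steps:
Y(y) = -4/3 (Y(y) = -(2 + 2)/3 = -⅓*4 = -4/3)
b(q, p) = -48 + q (b(q, p) = ((p + q) - 48) - p = (-48 + p + q) - p = -48 + q)
n(B) = B/3 (n(B) = (3*B)*(1 - 4/3)² = (3*B)*(-⅓)² = (3*B)*(⅑) = B/3)
1/(n(74) + b(-28, -57)) = 1/((⅓)*74 + (-48 - 28)) = 1/(74/3 - 76) = 1/(-154/3) = -3/154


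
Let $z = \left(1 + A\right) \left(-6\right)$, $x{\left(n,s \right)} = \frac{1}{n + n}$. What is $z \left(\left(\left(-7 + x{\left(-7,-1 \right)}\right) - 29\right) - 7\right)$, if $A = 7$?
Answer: $\frac{14472}{7} \approx 2067.4$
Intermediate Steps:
$x{\left(n,s \right)} = \frac{1}{2 n}$
$z = -48$ ($z = \left(1 + 7\right) \left(-6\right) = 8 \left(-6\right) = -48$)
$z \left(\left(\left(-7 + x{\left(-7,-1 \right)}\right) - 29\right) - 7\right) = - 48 \left(\left(\left(-7 + \frac{1}{2 \left(-7\right)}\right) - 29\right) - 7\right) = - 48 \left(\left(\left(-7 + \frac{1}{2} \left(- \frac{1}{7}\right)\right) - 29\right) - 7\right) = - 48 \left(\left(\left(-7 - \frac{1}{14}\right) - 29\right) - 7\right) = - 48 \left(\left(- \frac{99}{14} - 29\right) - 7\right) = - 48 \left(- \frac{505}{14} - 7\right) = \left(-48\right) \left(- \frac{603}{14}\right) = \frac{14472}{7}$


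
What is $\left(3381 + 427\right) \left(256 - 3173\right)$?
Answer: $-11107936$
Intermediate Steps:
$\left(3381 + 427\right) \left(256 - 3173\right) = 3808 \left(-2917\right) = -11107936$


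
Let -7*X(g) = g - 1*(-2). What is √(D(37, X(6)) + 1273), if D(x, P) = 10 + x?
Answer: 2*√330 ≈ 36.332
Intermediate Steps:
X(g) = -2/7 - g/7 (X(g) = -(g - 1*(-2))/7 = -(g + 2)/7 = -(2 + g)/7 = -2/7 - g/7)
√(D(37, X(6)) + 1273) = √((10 + 37) + 1273) = √(47 + 1273) = √1320 = 2*√330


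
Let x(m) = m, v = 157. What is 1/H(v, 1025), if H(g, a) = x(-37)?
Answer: -1/37 ≈ -0.027027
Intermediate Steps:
H(g, a) = -37
1/H(v, 1025) = 1/(-37) = -1/37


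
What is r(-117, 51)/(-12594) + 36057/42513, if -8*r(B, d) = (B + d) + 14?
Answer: 302550349/356939148 ≈ 0.84762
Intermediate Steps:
r(B, d) = -7/4 - B/8 - d/8 (r(B, d) = -((B + d) + 14)/8 = -(14 + B + d)/8 = -7/4 - B/8 - d/8)
r(-117, 51)/(-12594) + 36057/42513 = (-7/4 - ⅛*(-117) - ⅛*51)/(-12594) + 36057/42513 = (-7/4 + 117/8 - 51/8)*(-1/12594) + 36057*(1/42513) = (13/2)*(-1/12594) + 12019/14171 = -13/25188 + 12019/14171 = 302550349/356939148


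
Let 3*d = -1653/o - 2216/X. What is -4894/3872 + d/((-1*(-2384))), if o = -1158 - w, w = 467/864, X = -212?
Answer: -57952372846001/45910678594704 ≈ -1.2623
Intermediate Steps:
w = 467/864 (w = 467*(1/864) = 467/864 ≈ 0.54051)
o = -1000979/864 (o = -1158 - 1*467/864 = -1158 - 467/864 = -1000979/864 ≈ -1158.5)
d = 630236542/159155661 (d = (-1653/(-1000979/864) - 2216/(-212))/3 = (-1653*(-864/1000979) - 2216*(-1/212))/3 = (1428192/1000979 + 554/53)/3 = (⅓)*(630236542/53051887) = 630236542/159155661 ≈ 3.9599)
-4894/3872 + d/((-1*(-2384))) = -4894/3872 + 630236542/(159155661*((-1*(-2384)))) = -4894*1/3872 + (630236542/159155661)/2384 = -2447/1936 + (630236542/159155661)*(1/2384) = -2447/1936 + 315118271/189713547912 = -57952372846001/45910678594704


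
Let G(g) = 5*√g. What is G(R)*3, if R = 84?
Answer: 30*√21 ≈ 137.48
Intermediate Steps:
G(R)*3 = (5*√84)*3 = (5*(2*√21))*3 = (10*√21)*3 = 30*√21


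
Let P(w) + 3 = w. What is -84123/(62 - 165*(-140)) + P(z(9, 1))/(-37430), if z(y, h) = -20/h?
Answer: -787047791/216738415 ≈ -3.6313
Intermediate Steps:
P(w) = -3 + w
-84123/(62 - 165*(-140)) + P(z(9, 1))/(-37430) = -84123/(62 - 165*(-140)) + (-3 - 20/1)/(-37430) = -84123/(62 + 23100) + (-3 - 20*1)*(-1/37430) = -84123/23162 + (-3 - 20)*(-1/37430) = -84123*1/23162 - 23*(-1/37430) = -84123/23162 + 23/37430 = -787047791/216738415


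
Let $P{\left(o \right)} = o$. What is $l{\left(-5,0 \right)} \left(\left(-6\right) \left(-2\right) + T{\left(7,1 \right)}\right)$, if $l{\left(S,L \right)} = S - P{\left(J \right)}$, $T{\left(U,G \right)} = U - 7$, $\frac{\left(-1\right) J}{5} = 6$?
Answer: $300$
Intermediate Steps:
$J = -30$ ($J = \left(-5\right) 6 = -30$)
$T{\left(U,G \right)} = -7 + U$
$l{\left(S,L \right)} = 30 + S$ ($l{\left(S,L \right)} = S - -30 = S + 30 = 30 + S$)
$l{\left(-5,0 \right)} \left(\left(-6\right) \left(-2\right) + T{\left(7,1 \right)}\right) = \left(30 - 5\right) \left(\left(-6\right) \left(-2\right) + \left(-7 + 7\right)\right) = 25 \left(12 + 0\right) = 25 \cdot 12 = 300$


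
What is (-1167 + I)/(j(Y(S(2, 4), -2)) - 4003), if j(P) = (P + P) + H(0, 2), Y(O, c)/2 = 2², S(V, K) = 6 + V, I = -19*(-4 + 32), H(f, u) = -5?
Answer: 1699/3992 ≈ 0.42560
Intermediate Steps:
I = -532 (I = -19*28 = -532)
Y(O, c) = 8 (Y(O, c) = 2*2² = 2*4 = 8)
j(P) = -5 + 2*P (j(P) = (P + P) - 5 = 2*P - 5 = -5 + 2*P)
(-1167 + I)/(j(Y(S(2, 4), -2)) - 4003) = (-1167 - 532)/((-5 + 2*8) - 4003) = -1699/((-5 + 16) - 4003) = -1699/(11 - 4003) = -1699/(-3992) = -1699*(-1/3992) = 1699/3992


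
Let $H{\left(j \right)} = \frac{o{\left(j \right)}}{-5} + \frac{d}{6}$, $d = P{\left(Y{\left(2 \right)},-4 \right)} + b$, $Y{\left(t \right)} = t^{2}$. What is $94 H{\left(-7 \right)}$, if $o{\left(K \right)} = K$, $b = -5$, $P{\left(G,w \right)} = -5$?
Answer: $- \frac{376}{15} \approx -25.067$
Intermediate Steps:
$d = -10$ ($d = -5 - 5 = -10$)
$H{\left(j \right)} = - \frac{5}{3} - \frac{j}{5}$ ($H{\left(j \right)} = \frac{j}{-5} - \frac{10}{6} = j \left(- \frac{1}{5}\right) - \frac{5}{3} = - \frac{j}{5} - \frac{5}{3} = - \frac{5}{3} - \frac{j}{5}$)
$94 H{\left(-7 \right)} = 94 \left(- \frac{5}{3} - - \frac{7}{5}\right) = 94 \left(- \frac{5}{3} + \frac{7}{5}\right) = 94 \left(- \frac{4}{15}\right) = - \frac{376}{15}$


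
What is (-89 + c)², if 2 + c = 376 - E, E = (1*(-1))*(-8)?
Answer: 76729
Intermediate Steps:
E = 8 (E = -1*(-8) = 8)
c = 366 (c = -2 + (376 - 1*8) = -2 + (376 - 8) = -2 + 368 = 366)
(-89 + c)² = (-89 + 366)² = 277² = 76729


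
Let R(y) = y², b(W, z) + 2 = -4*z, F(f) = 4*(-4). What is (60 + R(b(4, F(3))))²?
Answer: 15241216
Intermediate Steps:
F(f) = -16
b(W, z) = -2 - 4*z
(60 + R(b(4, F(3))))² = (60 + (-2 - 4*(-16))²)² = (60 + (-2 + 64)²)² = (60 + 62²)² = (60 + 3844)² = 3904² = 15241216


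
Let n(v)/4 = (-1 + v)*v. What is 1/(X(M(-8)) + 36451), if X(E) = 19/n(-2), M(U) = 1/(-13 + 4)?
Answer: 24/874843 ≈ 2.7434e-5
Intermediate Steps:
n(v) = 4*v*(-1 + v) (n(v) = 4*((-1 + v)*v) = 4*(v*(-1 + v)) = 4*v*(-1 + v))
M(U) = -1/9 (M(U) = 1/(-9) = -1/9)
X(E) = 19/24 (X(E) = 19/((4*(-2)*(-1 - 2))) = 19/((4*(-2)*(-3))) = 19/24)
1/(X(M(-8)) + 36451) = 1/(19/24 + 36451) = 1/(874843/24) = 24/874843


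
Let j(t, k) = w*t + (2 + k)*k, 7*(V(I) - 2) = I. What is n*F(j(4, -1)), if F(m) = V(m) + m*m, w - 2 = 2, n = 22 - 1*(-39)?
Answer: 97844/7 ≈ 13978.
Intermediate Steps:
V(I) = 2 + I/7
n = 61 (n = 22 + 39 = 61)
w = 4 (w = 2 + 2 = 4)
j(t, k) = 4*t + k*(2 + k) (j(t, k) = 4*t + (2 + k)*k = 4*t + k*(2 + k))
F(m) = 2 + m² + m/7 (F(m) = (2 + m/7) + m*m = (2 + m/7) + m² = 2 + m² + m/7)
n*F(j(4, -1)) = 61*(2 + ((-1)² + 2*(-1) + 4*4)² + ((-1)² + 2*(-1) + 4*4)/7) = 61*(2 + (1 - 2 + 16)² + (1 - 2 + 16)/7) = 61*(2 + 15² + (⅐)*15) = 61*(2 + 225 + 15/7) = 61*(1604/7) = 97844/7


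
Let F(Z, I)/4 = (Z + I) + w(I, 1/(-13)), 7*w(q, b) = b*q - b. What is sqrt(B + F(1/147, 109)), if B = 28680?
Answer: 2*sqrt(542408646)/273 ≈ 170.62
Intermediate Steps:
w(q, b) = -b/7 + b*q/7 (w(q, b) = (b*q - b)/7 = (-b + b*q)/7 = -b/7 + b*q/7)
F(Z, I) = 4/91 + 4*Z + 360*I/91 (F(Z, I) = 4*((Z + I) + (1/7)*(-1 + I)/(-13)) = 4*((I + Z) + (1/7)*(-1/13)*(-1 + I)) = 4*((I + Z) + (1/91 - I/91)) = 4*(1/91 + Z + 90*I/91) = 4/91 + 4*Z + 360*I/91)
sqrt(B + F(1/147, 109)) = sqrt(28680 + (4/91 + 4/147 + (360/91)*109)) = sqrt(28680 + (4/91 + 4*(1/147) + 39240/91)) = sqrt(28680 + (4/91 + 4/147 + 39240/91)) = sqrt(28680 + 824176/1911) = sqrt(55631656/1911) = 2*sqrt(542408646)/273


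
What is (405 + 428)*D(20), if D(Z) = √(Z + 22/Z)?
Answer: 833*√2110/10 ≈ 3826.4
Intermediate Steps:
(405 + 428)*D(20) = (405 + 428)*√(20 + 22/20) = 833*√(20 + 22*(1/20)) = 833*√(20 + 11/10) = 833*√(211/10) = 833*(√2110/10) = 833*√2110/10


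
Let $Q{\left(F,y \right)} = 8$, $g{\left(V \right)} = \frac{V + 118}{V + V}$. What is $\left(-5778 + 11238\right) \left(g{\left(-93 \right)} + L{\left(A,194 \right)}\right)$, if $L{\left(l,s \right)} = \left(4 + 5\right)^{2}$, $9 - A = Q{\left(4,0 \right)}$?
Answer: $\frac{13687310}{31} \approx 4.4153 \cdot 10^{5}$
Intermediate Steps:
$g{\left(V \right)} = \frac{118 + V}{2 V}$
$A = 1$ ($A = 9 - 8 = 1$)
$L{\left(l,s \right)} = 81$ ($L{\left(l,s \right)} = 9^{2} = 81$)
$\left(-5778 + 11238\right) \left(g{\left(-93 \right)} + L{\left(A,194 \right)}\right) = \left(-5778 + 11238\right) \left(\frac{118 - 93}{2 \left(-93\right)} + 81\right) = 5460 \left(\frac{1}{2} \left(- \frac{1}{93}\right) 25 + 81\right) = 5460 \left(- \frac{25}{186} + 81\right) = 5460 \cdot \frac{15041}{186} = \frac{13687310}{31}$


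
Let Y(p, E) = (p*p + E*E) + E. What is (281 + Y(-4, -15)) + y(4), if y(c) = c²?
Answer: 523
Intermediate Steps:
Y(p, E) = E + E² + p² (Y(p, E) = (p² + E²) + E = (E² + p²) + E = E + E² + p²)
(281 + Y(-4, -15)) + y(4) = (281 + (-15 + (-15)² + (-4)²)) + 4² = (281 + (-15 + 225 + 16)) + 16 = (281 + 226) + 16 = 507 + 16 = 523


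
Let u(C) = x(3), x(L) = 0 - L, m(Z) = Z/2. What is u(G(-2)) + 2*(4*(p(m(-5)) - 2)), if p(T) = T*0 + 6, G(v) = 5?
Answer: 29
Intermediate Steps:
m(Z) = Z/2 (m(Z) = Z*(1/2) = Z/2)
x(L) = -L
u(C) = -3 (u(C) = -1*3 = -3)
p(T) = 6 (p(T) = 0 + 6 = 6)
u(G(-2)) + 2*(4*(p(m(-5)) - 2)) = -3 + 2*(4*(6 - 2)) = -3 + 2*(4*4) = -3 + 2*16 = -3 + 32 = 29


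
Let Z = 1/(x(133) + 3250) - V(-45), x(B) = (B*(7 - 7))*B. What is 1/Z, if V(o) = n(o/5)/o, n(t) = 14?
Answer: 29250/9109 ≈ 3.2111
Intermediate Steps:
x(B) = 0 (x(B) = (B*0)*B = 0*B = 0)
V(o) = 14/o
Z = 9109/29250 (Z = 1/(0 + 3250) - 14/(-45) = 1/3250 - 14*(-1)/45 = 1/3250 - 1*(-14/45) = 1/3250 + 14/45 = 9109/29250 ≈ 0.31142)
1/Z = 1/(9109/29250) = 29250/9109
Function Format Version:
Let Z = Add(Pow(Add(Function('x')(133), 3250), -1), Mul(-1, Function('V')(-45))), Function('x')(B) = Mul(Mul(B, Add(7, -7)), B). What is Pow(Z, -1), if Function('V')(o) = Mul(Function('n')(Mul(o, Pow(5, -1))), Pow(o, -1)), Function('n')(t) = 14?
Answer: Rational(29250, 9109) ≈ 3.2111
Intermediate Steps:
Function('x')(B) = 0 (Function('x')(B) = Mul(Mul(B, 0), B) = Mul(0, B) = 0)
Function('V')(o) = Mul(14, Pow(o, -1))
Z = Rational(9109, 29250) (Z = Add(Pow(Add(0, 3250), -1), Mul(-1, Mul(14, Pow(-45, -1)))) = Add(Pow(3250, -1), Mul(-1, Mul(14, Rational(-1, 45)))) = Add(Rational(1, 3250), Mul(-1, Rational(-14, 45))) = Add(Rational(1, 3250), Rational(14, 45)) = Rational(9109, 29250) ≈ 0.31142)
Pow(Z, -1) = Pow(Rational(9109, 29250), -1) = Rational(29250, 9109)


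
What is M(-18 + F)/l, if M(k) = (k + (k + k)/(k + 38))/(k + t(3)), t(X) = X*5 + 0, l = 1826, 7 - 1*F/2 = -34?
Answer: 1664/3678477 ≈ 0.00045236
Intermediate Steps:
F = 82 (F = 14 - 2*(-34) = 14 + 68 = 82)
t(X) = 5*X (t(X) = 5*X + 0 = 5*X)
M(k) = (k + 2*k/(38 + k))/(15 + k) (M(k) = (k + (k + k)/(k + 38))/(k + 5*3) = (k + (2*k)/(38 + k))/(k + 15) = (k + 2*k/(38 + k))/(15 + k))
M(-18 + F)/l = ((-18 + 82)*(40 + (-18 + 82))/(570 + (-18 + 82)² + 53*(-18 + 82)))/1826 = (64*(40 + 64)/(570 + 64² + 53*64))*(1/1826) = (64*104/(570 + 4096 + 3392))*(1/1826) = (64*104/8058)*(1/1826) = (64*(1/8058)*104)*(1/1826) = (3328/4029)*(1/1826) = 1664/3678477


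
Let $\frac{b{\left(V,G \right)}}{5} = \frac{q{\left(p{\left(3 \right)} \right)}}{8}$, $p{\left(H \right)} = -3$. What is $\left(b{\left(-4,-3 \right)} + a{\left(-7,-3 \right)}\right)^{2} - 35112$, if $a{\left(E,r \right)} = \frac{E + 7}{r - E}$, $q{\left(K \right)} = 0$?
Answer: $-35112$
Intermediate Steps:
$a{\left(E,r \right)} = \frac{7 + E}{r - E}$
$b{\left(V,G \right)} = 0$ ($b{\left(V,G \right)} = 5 \cdot \frac{0}{8} = 5 \cdot 0 \cdot \frac{1}{8} = 5 \cdot 0 = 0$)
$\left(b{\left(-4,-3 \right)} + a{\left(-7,-3 \right)}\right)^{2} - 35112 = \left(0 + \frac{7 - 7}{-3 - -7}\right)^{2} - 35112 = \left(0 + \frac{1}{-3 + 7} \cdot 0\right)^{2} - 35112 = \left(0 + \frac{1}{4} \cdot 0\right)^{2} - 35112 = \left(0 + 0\right)^{2} - 35112 = 0^{2} - 35112 = 0 - 35112 = -35112$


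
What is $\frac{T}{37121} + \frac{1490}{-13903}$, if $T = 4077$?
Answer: $\frac{1372241}{516093263} \approx 0.0026589$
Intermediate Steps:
$\frac{T}{37121} + \frac{1490}{-13903} = \frac{4077}{37121} + \frac{1490}{-13903} = 4077 \cdot \frac{1}{37121} + 1490 \left(- \frac{1}{13903}\right) = \frac{4077}{37121} - \frac{1490}{13903} = \frac{1372241}{516093263}$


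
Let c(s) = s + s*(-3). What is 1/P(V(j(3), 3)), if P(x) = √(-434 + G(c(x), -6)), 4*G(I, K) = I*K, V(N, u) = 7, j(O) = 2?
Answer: -I*√413/413 ≈ -0.049207*I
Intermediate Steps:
c(s) = -2*s (c(s) = s - 3*s = -2*s)
G(I, K) = I*K/4 (G(I, K) = (I*K)/4 = I*K/4)
P(x) = √(-434 + 3*x) (P(x) = √(-434 + (¼)*(-2*x)*(-6)) = √(-434 + 3*x))
1/P(V(j(3), 3)) = 1/(√(-434 + 3*7)) = 1/(√(-434 + 21)) = 1/(√(-413)) = 1/(I*√413) = -I*√413/413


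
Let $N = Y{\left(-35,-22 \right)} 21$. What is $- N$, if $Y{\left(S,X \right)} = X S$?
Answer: $-16170$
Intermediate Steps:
$Y{\left(S,X \right)} = S X$
$N = 16170$ ($N = \left(-35\right) \left(-22\right) 21 = 770 \cdot 21 = 16170$)
$- N = \left(-1\right) 16170 = -16170$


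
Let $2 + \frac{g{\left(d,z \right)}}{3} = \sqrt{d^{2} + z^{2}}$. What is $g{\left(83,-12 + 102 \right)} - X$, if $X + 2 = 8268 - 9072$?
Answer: $800 + 3 \sqrt{14989} \approx 1167.3$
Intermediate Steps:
$X = -806$ ($X = -2 + \left(8268 - 9072\right) = -2 - 804 = -806$)
$g{\left(d,z \right)} = -6 + 3 \sqrt{d^{2} + z^{2}}$
$g{\left(83,-12 + 102 \right)} - X = \left(-6 + 3 \sqrt{83^{2} + \left(-12 + 102\right)^{2}}\right) - -806 = \left(-6 + 3 \sqrt{6889 + 90^{2}}\right) + 806 = \left(-6 + 3 \sqrt{6889 + 8100}\right) + 806 = \left(-6 + 3 \sqrt{14989}\right) + 806 = 800 + 3 \sqrt{14989}$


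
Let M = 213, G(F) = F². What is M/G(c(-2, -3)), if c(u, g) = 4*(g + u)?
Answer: 213/400 ≈ 0.53250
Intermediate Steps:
c(u, g) = 4*g + 4*u
M/G(c(-2, -3)) = 213/((4*(-3) + 4*(-2))²) = 213/((-12 - 8)²) = 213/((-20)²) = 213/400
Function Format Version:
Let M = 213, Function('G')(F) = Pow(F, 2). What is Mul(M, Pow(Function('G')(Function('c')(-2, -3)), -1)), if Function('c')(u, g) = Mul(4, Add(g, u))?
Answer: Rational(213, 400) ≈ 0.53250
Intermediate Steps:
Function('c')(u, g) = Add(Mul(4, g), Mul(4, u))
Mul(M, Pow(Function('G')(Function('c')(-2, -3)), -1)) = Mul(213, Pow(Pow(Add(Mul(4, -3), Mul(4, -2)), 2), -1)) = Mul(213, Pow(Pow(Add(-12, -8), 2), -1)) = Mul(213, Pow(Pow(-20, 2), -1)) = Mul(213, Pow(400, -1)) = Mul(213, Rational(1, 400)) = Rational(213, 400)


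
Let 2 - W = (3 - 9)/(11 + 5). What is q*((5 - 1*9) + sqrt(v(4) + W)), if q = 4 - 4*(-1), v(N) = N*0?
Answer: -32 + 2*sqrt(38) ≈ -19.671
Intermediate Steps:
v(N) = 0
q = 8 (q = 4 + 4 = 8)
W = 19/8 (W = 2 - (3 - 9)/(11 + 5) = 2 - (-6)/16 = 2 - 1*(-3/8) = 2 + 3/8 = 19/8 ≈ 2.3750)
q*((5 - 1*9) + sqrt(v(4) + W)) = 8*((5 - 1*9) + sqrt(0 + 19/8)) = 8*((5 - 9) + sqrt(19/8)) = 8*(-4 + sqrt(38)/4) = -32 + 2*sqrt(38)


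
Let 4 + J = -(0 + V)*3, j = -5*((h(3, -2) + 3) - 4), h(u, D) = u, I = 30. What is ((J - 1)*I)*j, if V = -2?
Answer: -300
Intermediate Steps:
j = -10 (j = -5*((3 + 3) - 4) = -5*(6 - 4) = -5*2 = -10)
J = 2 (J = -4 - (0 - 2)*3 = -4 - (-2)*3 = -4 - 1*(-6) = -4 + 6 = 2)
((J - 1)*I)*j = ((2 - 1)*30)*(-10) = (1*30)*(-10) = 30*(-10) = -300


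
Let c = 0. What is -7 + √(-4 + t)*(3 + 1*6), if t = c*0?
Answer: -7 + 18*I ≈ -7.0 + 18.0*I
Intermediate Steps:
t = 0 (t = 0*0 = 0)
-7 + √(-4 + t)*(3 + 1*6) = -7 + √(-4 + 0)*(3 + 1*6) = -7 + √(-4)*(3 + 6) = -7 + (2*I)*9 = -7 + 18*I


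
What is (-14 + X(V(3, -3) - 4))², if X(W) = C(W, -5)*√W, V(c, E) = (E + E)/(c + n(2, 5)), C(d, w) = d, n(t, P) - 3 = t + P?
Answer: 235500/2197 + 1624*I*√754/169 ≈ 107.19 + 263.87*I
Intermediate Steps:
n(t, P) = 3 + P + t (n(t, P) = 3 + (t + P) = 3 + (P + t) = 3 + P + t)
V(c, E) = 2*E/(10 + c) (V(c, E) = (E + E)/(c + (3 + 5 + 2)) = (2*E)/(c + 10) = (2*E)/(10 + c) = 2*E/(10 + c))
X(W) = W^(3/2) (X(W) = W*√W = W^(3/2))
(-14 + X(V(3, -3) - 4))² = (-14 + (2*(-3)/(10 + 3) - 4)^(3/2))² = (-14 + (2*(-3)/13 - 4)^(3/2))² = (-14 + (2*(-3)*(1/13) - 4)^(3/2))² = (-14 + (-6/13 - 4)^(3/2))² = (-14 + (-58/13)^(3/2))² = (-14 - 58*I*√754/169)²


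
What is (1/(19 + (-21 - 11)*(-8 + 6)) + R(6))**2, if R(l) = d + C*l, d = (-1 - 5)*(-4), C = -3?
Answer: 249001/6889 ≈ 36.145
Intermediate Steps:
d = 24 (d = -6*(-4) = 24)
R(l) = 24 - 3*l
(1/(19 + (-21 - 11)*(-8 + 6)) + R(6))**2 = (1/(19 + (-21 - 11)*(-8 + 6)) + (24 - 3*6))**2 = (1/(19 - 32*(-2)) + (24 - 18))**2 = (1/(19 + 64) + 6)**2 = (1/83 + 6)**2 = (499/83)**2 = 249001/6889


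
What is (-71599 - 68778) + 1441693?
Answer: 1301316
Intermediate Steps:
(-71599 - 68778) + 1441693 = -140377 + 1441693 = 1301316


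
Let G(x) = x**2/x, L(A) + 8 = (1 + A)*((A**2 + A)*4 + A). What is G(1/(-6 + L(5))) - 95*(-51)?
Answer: 3565921/736 ≈ 4845.0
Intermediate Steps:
L(A) = -8 + (1 + A)*(4*A**2 + 5*A) (L(A) = -8 + (1 + A)*((A**2 + A)*4 + A) = -8 + (1 + A)*((A + A**2)*4 + A) = -8 + (1 + A)*((4*A + 4*A**2) + A) = -8 + (1 + A)*(4*A**2 + 5*A))
G(x) = x
G(1/(-6 + L(5))) - 95*(-51) = 1/(-6 + (-8 + 4*5**3 + 5*5 + 9*5**2)) - 95*(-51) = 1/(-6 + (-8 + 4*125 + 25 + 9*25)) + 4845 = 1/(-6 + (-8 + 500 + 25 + 225)) + 4845 = 1/(-6 + 742) + 4845 = 1/736 + 4845 = 3565921/736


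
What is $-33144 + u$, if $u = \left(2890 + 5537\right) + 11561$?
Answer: $-13156$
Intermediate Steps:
$u = 19988$ ($u = 8427 + 11561 = 19988$)
$-33144 + u = -33144 + 19988 = -13156$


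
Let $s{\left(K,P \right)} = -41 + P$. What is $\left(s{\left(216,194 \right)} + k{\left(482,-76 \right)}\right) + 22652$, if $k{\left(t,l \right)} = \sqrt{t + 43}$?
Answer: $22805 + 5 \sqrt{21} \approx 22828.0$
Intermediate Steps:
$k{\left(t,l \right)} = \sqrt{43 + t}$
$\left(s{\left(216,194 \right)} + k{\left(482,-76 \right)}\right) + 22652 = \left(\left(-41 + 194\right) + \sqrt{43 + 482}\right) + 22652 = \left(153 + \sqrt{525}\right) + 22652 = \left(153 + 5 \sqrt{21}\right) + 22652 = 22805 + 5 \sqrt{21}$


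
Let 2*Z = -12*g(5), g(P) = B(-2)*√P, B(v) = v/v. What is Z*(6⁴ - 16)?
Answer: -7680*√5 ≈ -17173.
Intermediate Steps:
B(v) = 1
g(P) = √P (g(P) = 1*√P = √P)
Z = -6*√5 (Z = (-12*√5)/2 = -6*√5 ≈ -13.416)
Z*(6⁴ - 16) = (-6*√5)*(6⁴ - 16) = (-6*√5)*(1296 - 16) = -6*√5*1280 = -7680*√5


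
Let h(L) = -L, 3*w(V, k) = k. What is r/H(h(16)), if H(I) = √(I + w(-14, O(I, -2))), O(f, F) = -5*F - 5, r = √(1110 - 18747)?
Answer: 3*√252797/43 ≈ 35.078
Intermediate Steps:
r = I*√17637 (r = √(-17637) = I*√17637 ≈ 132.8*I)
O(f, F) = -5 - 5*F
w(V, k) = k/3
H(I) = √(5/3 + I) (H(I) = √(I + (-5 - 5*(-2))/3) = √(I + (-5 + 10)/3) = √(I + (⅓)*5) = √(I + 5/3) = √(5/3 + I))
r/H(h(16)) = (I*√17637)/((√(15 + 9*(-1*16))/3)) = (I*√17637)/((√(15 + 9*(-16))/3)) = (I*√17637)/((√(15 - 144)/3)) = (I*√17637)/((√(-129)/3)) = (I*√17637)/(((I*√129)/3)) = (I*√17637)/((I*√129/3)) = (I*√17637)*(-I*√129/43) = 3*√252797/43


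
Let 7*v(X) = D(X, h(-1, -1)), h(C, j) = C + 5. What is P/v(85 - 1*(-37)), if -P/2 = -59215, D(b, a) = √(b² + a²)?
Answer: 82901*√149/149 ≈ 6791.5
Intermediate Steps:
h(C, j) = 5 + C
D(b, a) = √(a² + b²)
v(X) = √(16 + X²)/7 (v(X) = √((5 - 1)² + X²)/7 = √(4² + X²)/7 = √(16 + X²)/7)
P = 118430 (P = -2*(-59215) = 118430)
P/v(85 - 1*(-37)) = 118430/((√(16 + (85 - 1*(-37))²)/7)) = 118430/((√(16 + (85 + 37)²)/7)) = 118430/((√(16 + 122²)/7)) = 118430/((√(16 + 14884)/7)) = 118430/((√14900/7)) = 118430/(((10*√149)/7)) = 118430/((10*√149/7)) = 118430*(7*√149/1490) = 82901*√149/149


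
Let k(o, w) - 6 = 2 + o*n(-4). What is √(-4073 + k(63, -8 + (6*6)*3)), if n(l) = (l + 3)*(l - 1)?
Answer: 25*I*√6 ≈ 61.237*I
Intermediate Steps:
n(l) = (-1 + l)*(3 + l) (n(l) = (3 + l)*(-1 + l) = (-1 + l)*(3 + l))
k(o, w) = 8 + 5*o (k(o, w) = 6 + (2 + o*(-3 + (-4)² + 2*(-4))) = 6 + (2 + o*(-3 + 16 - 8)) = 6 + (2 + o*5) = 6 + (2 + 5*o) = 8 + 5*o)
√(-4073 + k(63, -8 + (6*6)*3)) = √(-4073 + (8 + 5*63)) = √(-4073 + (8 + 315)) = √(-4073 + 323) = √(-3750) = 25*I*√6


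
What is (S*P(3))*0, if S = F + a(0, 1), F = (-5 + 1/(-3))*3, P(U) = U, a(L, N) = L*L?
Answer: 0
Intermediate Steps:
a(L, N) = L²
F = -16 (F = (-5 + 1*(-⅓))*3 = (-5 - ⅓)*3 = -16/3*3 = -16)
S = -16 (S = -16 + 0² = -16 + 0 = -16)
(S*P(3))*0 = -16*3*0 = -48*0 = 0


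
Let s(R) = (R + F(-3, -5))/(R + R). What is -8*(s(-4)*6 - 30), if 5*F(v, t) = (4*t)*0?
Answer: 216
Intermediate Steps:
F(v, t) = 0 (F(v, t) = ((4*t)*0)/5 = (⅕)*0 = 0)
s(R) = ½ (s(R) = (R + 0)/(R + R) = R/((2*R)) = R*(1/(2*R)) = ½)
-8*(s(-4)*6 - 30) = -8*((½)*6 - 30) = -8*(3 - 30) = -8*(-27) = 216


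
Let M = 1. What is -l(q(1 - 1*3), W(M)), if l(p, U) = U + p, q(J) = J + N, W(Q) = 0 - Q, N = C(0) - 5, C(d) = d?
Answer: 8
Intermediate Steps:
N = -5 (N = 0 - 5 = -5)
W(Q) = -Q
q(J) = -5 + J (q(J) = J - 5 = -5 + J)
-l(q(1 - 1*3), W(M)) = -(-1*1 + (-5 + (1 - 1*3))) = -(-1 + (-5 + (1 - 3))) = -(-1 + (-5 - 2)) = -(-1 - 7) = -1*(-8) = 8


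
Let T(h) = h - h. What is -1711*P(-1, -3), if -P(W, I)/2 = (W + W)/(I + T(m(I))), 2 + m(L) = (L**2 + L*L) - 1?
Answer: 6844/3 ≈ 2281.3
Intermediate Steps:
m(L) = -3 + 2*L**2 (m(L) = -2 + ((L**2 + L*L) - 1) = -2 + ((L**2 + L**2) - 1) = -2 + (2*L**2 - 1) = -2 + (-1 + 2*L**2) = -3 + 2*L**2)
T(h) = 0
P(W, I) = -4*W/I (P(W, I) = -2*(W + W)/(I + 0) = -2*2*W/I = -4*W/I)
-1711*P(-1, -3) = -(-6844)*(-1)/(-3) = -(-6844)*(-1)*(-1)/3 = -1711*(-4/3) = 6844/3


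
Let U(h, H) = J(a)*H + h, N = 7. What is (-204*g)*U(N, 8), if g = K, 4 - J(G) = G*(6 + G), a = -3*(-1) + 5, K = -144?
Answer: -25175232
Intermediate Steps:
a = 8 (a = 3 + 5 = 8)
J(G) = 4 - G*(6 + G)
g = -144
U(h, H) = h - 108*H (U(h, H) = (4 - 1*8² - 6*8)*H + h = (4 - 1*64 - 48)*H + h = (4 - 64 - 48)*H + h = -108*H + h = h - 108*H)
(-204*g)*U(N, 8) = (-204*(-144))*(7 - 108*8) = 29376*(7 - 864) = 29376*(-857) = -25175232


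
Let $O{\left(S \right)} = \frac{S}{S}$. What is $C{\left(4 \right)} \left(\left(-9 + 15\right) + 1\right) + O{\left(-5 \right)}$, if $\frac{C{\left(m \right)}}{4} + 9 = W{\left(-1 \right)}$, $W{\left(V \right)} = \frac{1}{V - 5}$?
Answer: $- \frac{767}{3} \approx -255.67$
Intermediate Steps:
$W{\left(V \right)} = \frac{1}{-5 + V}$
$C{\left(m \right)} = - \frac{110}{3}$ ($C{\left(m \right)} = -36 + \frac{4}{-5 - 1} = -36 + \frac{4}{-6} = -36 + 4 \left(- \frac{1}{6}\right) = -36 - \frac{2}{3} = - \frac{110}{3}$)
$O{\left(S \right)} = 1$
$C{\left(4 \right)} \left(\left(-9 + 15\right) + 1\right) + O{\left(-5 \right)} = - \frac{110 \left(\left(-9 + 15\right) + 1\right)}{3} + 1 = - \frac{110 \left(6 + 1\right)}{3} + 1 = \left(- \frac{110}{3}\right) 7 + 1 = - \frac{770}{3} + 1 = - \frac{767}{3}$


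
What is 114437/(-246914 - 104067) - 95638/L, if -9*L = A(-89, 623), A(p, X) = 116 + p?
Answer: 33566777567/1052943 ≈ 31879.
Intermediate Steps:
L = -3 (L = -(116 - 89)/9 = -1/9*27 = -3)
114437/(-246914 - 104067) - 95638/L = 114437/(-246914 - 104067) - 95638/(-3) = 114437/(-350981) - 95638*(-1/3) = 114437*(-1/350981) + 95638/3 = -114437/350981 + 95638/3 = 33566777567/1052943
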